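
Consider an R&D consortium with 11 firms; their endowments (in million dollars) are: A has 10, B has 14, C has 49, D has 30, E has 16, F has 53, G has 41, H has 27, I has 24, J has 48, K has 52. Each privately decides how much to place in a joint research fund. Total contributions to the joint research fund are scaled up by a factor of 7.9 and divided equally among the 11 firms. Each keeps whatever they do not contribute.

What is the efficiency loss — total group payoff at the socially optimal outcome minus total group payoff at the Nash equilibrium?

The private return per contributed unit is 7.9/11 = 0.7182 < 1 for every player regardless of endowment, so the Nash equilibrium is zero contribution and the group total is Σ E_j = 10 + 14 + 49 + 30 + 16 + 53 + 41 + 27 + 24 + 48 + 52 = 364.
Each contributed unit returns 7.900 to the group, so the social optimum is full contribution by everyone: group total = 7.900 × 364 = 2875.60.
Efficiency loss = (7.900 − 1) × 364 = 2511.60.

2511.60 million dollars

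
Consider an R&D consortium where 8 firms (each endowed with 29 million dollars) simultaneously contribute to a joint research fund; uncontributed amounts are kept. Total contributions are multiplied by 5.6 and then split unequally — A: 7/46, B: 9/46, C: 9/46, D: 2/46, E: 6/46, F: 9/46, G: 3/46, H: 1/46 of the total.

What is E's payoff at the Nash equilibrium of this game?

A player with share s gets back 5.6·s per unit contributed, so full contribution is dominant for anyone with s > 1/5.6 = 0.1786 and zero contribution is dominant for anyone below.
B, C and F are above the threshold, contributing 29 each; the remaining 5 contribute 0. Total contributed: 87.
E keeps 29 and receives 5.6 × 87 × 6/46 = 63.55 from the joint research fund, for a payoff of 92.55.

92.55 million dollars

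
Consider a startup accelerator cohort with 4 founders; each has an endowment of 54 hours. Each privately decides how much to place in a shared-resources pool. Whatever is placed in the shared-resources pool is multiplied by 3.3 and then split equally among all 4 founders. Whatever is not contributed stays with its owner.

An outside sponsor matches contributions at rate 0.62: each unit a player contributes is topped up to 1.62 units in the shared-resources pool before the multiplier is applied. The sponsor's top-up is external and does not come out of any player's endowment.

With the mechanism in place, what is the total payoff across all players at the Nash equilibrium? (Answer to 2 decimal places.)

1154.74 hours

Under the mechanism each unit contributed yields 3.3 × 1.62 / 4 = 1.3365 back to its contributor per unit of net cost, which exceeds 1, making full contribution the dominant choice for everyone.
So the Nash equilibrium is full contribution by all 4; the group earns 3.3 × 1.62 × 216 = 1154.74.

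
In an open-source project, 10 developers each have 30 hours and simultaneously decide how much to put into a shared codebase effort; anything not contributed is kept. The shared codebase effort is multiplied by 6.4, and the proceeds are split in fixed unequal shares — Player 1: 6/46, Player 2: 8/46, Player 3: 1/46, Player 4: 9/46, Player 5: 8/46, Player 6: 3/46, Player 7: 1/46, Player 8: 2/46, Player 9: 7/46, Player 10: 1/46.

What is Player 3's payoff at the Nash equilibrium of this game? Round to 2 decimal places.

Each unit j contributes comes back to j as 6.4 × (j's share), so j prefers to contribute only if that share exceeds 1/6.4 = 0.1563; otherwise keeping the unit dominates.
Player 2, Player 4 and Player 5 clear that bar, contributing 30 each; the remaining 7 contribute 0. Total contributed: 90.
Player 3 keeps 30 and receives 6.4 × 90 × 1/46 = 12.52 from the shared codebase effort, for a payoff of 42.52.

42.52 hours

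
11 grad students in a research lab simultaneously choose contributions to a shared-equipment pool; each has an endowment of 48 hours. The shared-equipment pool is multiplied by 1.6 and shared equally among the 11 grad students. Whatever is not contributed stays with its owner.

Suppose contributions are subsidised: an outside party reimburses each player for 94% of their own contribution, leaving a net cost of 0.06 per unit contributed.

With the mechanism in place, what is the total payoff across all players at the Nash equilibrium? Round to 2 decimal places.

With the mechanism, a contributed unit returns (1.6/11) / 0.06 = 2.4242 per unit of net cost to the contributor — now above 1 — so contributing fully is weakly dominant for every player.
So the Nash equilibrium is full contribution by all 11; the group earns 11 × (48 × 0.94 + 1.6 × 48) = 1341.12.

1341.12 hours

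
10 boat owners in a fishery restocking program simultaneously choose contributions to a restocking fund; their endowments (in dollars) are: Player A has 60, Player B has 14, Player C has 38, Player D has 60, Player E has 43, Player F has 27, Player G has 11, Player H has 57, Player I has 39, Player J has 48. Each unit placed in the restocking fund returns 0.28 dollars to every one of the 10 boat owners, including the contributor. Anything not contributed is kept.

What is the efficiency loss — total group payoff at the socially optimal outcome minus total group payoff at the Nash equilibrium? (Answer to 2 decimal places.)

714.60 dollars

The private return per contributed unit is 0.28 < 1 for everyone, so the Nash equilibrium is zero contribution and the group total is Σ E_j = 60 + 14 + 38 + 60 + 43 + 27 + 11 + 57 + 39 + 48 = 397.
Each contributed unit returns 2.800 to the group, so the social optimum is full contribution by everyone: group total = 2.800 × 397 = 1111.60.
Efficiency loss = (2.800 − 1) × 397 = 714.60.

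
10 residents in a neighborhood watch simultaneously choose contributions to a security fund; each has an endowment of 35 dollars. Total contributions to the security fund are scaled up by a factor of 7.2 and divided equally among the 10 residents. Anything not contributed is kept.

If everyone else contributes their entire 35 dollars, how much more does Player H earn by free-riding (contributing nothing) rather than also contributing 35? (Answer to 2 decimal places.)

Switching from a contribution of 35 to 0 lets Player H keep an extra 35 dollars, but lowers the security fund by 35, which costs Player H their own share of that drop: 7.2/10 × 35 = 25.20.
Net gain = 35 − 25.20 = 9.80. The private return per contributed unit (0.7200) is below 1, so free-riding is indeed the best response regardless of what the others do.

9.80 dollars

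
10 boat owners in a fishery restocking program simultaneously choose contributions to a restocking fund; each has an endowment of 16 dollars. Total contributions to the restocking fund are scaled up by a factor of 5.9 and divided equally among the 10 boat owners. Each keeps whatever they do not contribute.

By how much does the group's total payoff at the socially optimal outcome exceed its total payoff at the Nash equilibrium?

Each contributed unit returns 5.9/10 = 0.5900 to its contributor — below 1 — so contributing 0 is dominant for every player. At the Nash equilibrium everyone keeps their 16, and the group total is 10 × 16 = 160.
Each contributed unit returns 5.900 to the group as a whole (0.5900 to each of 10 players), which exceeds 1, so the social optimum is full contribution: group total = 5.900 × 160 = 944.00.
Efficiency loss = 944.00 − 160 = 784.00.

784.00 dollars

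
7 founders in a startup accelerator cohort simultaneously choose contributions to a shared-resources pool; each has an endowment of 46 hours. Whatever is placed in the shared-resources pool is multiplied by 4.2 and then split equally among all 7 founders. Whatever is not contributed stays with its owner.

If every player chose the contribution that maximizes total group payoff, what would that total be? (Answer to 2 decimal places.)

1352.40 hours

Each contributed unit returns 4.200 to the group as a whole (0.6000 to each of 7 players), which exceeds 1, so the social optimum is full contribution: group total = 4.200 × 322 = 1352.40.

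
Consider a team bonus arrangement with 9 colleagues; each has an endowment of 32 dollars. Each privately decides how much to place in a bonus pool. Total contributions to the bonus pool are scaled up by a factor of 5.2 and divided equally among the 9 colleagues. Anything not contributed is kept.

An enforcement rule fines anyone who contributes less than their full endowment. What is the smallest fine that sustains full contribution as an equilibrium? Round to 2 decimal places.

13.51 dollars

Given the others contribute fully, the best deviation is to contribute 0 (any partial contribution still incurs the fine and gives up units whose private return 0.5778 is below 1).
Deviating from 32 to 0 saves 32 dollars but forfeits the deviator's share of the drop in the bonus pool: 5.2/9 × 32 = 18.49.
So the deviation gain is 32 − 18.49 = 13.51, and the fine must be at least 13.51 dollars to wipe it out.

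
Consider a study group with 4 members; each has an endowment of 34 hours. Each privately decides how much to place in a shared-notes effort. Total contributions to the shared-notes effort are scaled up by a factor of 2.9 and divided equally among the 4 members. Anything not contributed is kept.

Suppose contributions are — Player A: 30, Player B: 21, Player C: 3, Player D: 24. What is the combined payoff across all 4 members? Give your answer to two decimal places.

284.20 hours

Total contributed: 30 + 21 + 3 + 24 = 78; total kept: 4 × 34 − 78 = 58.
The shared-notes effort pays out 2.9 × 78 = 226.20 in aggregate.
Group total = 58 + 226.20 = 284.20.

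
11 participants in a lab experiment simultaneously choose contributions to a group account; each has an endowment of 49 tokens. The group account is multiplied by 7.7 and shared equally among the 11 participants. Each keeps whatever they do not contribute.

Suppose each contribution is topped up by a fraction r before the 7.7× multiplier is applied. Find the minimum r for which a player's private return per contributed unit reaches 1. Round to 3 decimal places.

0.429

With matching at rate r, one contributed unit becomes (1 + r) in the group account and returns 7.7 × (1 + r) / 11 to the contributor.
Setting this equal to 1: 1 + r = 11/7.7 = 1.4286.
So the minimum matching rate is r = 1.4286 − 1 = 0.429.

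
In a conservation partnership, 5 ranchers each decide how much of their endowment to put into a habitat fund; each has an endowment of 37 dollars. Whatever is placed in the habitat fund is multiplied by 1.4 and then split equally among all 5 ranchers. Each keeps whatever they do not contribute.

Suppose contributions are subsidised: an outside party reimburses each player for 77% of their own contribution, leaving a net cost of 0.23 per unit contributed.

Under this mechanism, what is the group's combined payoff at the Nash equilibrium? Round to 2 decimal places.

With the mechanism, a contributed unit returns (1.4/5) / 0.23 = 1.2174 per unit of net cost to the contributor — now above 1 — so contributing fully is weakly dominant for every player.
So the Nash equilibrium is full contribution by all 5; the group earns 5 × (37 × 0.77 + 1.4 × 37) = 401.45.

401.45 dollars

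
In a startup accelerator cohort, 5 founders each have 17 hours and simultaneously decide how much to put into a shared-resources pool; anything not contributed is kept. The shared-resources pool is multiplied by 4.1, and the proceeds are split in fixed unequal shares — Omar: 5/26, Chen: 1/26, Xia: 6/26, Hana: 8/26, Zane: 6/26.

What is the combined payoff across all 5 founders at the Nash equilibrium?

A player with share s gets back 4.1·s per unit contributed, so full contribution is dominant for anyone with s > 1/4.1 = 0.2439 and zero contribution is dominant for anyone below.
Only Hana (8/26) clears that bar, contributing 17; the remaining 4 contribute 0. Total contributed: 17.
The shared-resources pool pays out 4.1 × 17 = 69.70 in total (split across the unequal shares, but the aggregate is all that matters for the group sum).
The 4 free-riders keep 17 each, adding 68. Group total = 68 + 69.70 = 137.70.

137.70 hours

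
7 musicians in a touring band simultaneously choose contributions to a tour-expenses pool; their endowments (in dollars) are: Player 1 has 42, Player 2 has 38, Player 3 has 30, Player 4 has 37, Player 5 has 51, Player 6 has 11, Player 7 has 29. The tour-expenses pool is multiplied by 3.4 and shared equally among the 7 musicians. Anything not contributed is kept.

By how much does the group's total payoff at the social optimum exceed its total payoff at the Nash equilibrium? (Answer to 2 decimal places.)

The private return per contributed unit is 3.4/7 = 0.4857 < 1 for every player regardless of endowment, so the Nash equilibrium is zero contribution and the group total is Σ E_j = 42 + 38 + 30 + 37 + 51 + 11 + 29 = 238.
Each contributed unit returns 3.400 to the group, so the social optimum is full contribution by everyone: group total = 3.400 × 238 = 809.20.
Efficiency loss = (3.400 − 1) × 238 = 571.20.

571.20 dollars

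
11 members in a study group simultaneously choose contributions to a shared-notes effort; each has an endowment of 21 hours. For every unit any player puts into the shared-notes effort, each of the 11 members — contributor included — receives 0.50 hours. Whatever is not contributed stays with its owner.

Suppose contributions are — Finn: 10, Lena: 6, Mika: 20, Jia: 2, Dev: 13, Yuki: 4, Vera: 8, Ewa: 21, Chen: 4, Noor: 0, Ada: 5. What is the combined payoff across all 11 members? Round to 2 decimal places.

Total contributed: 10 + 6 + 20 + 2 + 13 + 4 + 8 + 21 + 4 + 0 + 5 = 93; total kept: 11 × 21 − 93 = 138.
The shared-notes effort pays out 0.50 × 11 × 93 = 511.50 in aggregate.
Group total = 138 + 511.50 = 649.50.

649.50 hours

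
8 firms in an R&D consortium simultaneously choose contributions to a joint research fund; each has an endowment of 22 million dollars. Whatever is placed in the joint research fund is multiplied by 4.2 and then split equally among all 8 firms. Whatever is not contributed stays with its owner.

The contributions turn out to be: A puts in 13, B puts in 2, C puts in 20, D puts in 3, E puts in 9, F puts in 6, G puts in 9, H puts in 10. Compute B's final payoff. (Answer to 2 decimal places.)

Total contributed: 13 + 2 + 20 + 3 + 9 + 6 + 9 + 10 = 72.
Each receives 4.2 × 72 / 8 = 37.80 from the joint research fund.
B keeps 22 − 2 = 20, so B's payoff is 20 + 37.80 = 57.80.

57.80 million dollars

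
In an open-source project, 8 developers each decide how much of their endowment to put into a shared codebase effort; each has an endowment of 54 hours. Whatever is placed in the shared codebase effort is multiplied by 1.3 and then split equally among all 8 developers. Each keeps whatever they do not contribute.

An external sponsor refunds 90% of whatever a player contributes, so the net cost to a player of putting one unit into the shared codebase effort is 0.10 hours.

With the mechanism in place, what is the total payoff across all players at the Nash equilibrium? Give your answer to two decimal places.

950.40 hours

With the mechanism, a contributed unit returns (1.3/8) / 0.10 = 1.6250 per unit of net cost to the contributor — now above 1 — so contributing fully is weakly dominant for every player.
At the Nash equilibrium everyone contributes 54. Group total payoff = 8 × (54 × 0.90 + 1.3 × 54) = 950.40.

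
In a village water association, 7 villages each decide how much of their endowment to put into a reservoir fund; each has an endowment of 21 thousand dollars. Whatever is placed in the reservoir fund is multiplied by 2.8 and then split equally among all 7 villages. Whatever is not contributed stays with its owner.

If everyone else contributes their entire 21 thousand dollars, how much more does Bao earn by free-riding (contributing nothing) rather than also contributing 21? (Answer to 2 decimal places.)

12.60 thousand dollars

Switching from a contribution of 21 to 0 lets Bao keep an extra 21 thousand dollars, but lowers the reservoir fund by 21, which costs Bao their own share of that drop: 2.8/7 × 21 = 8.40.
Net gain = 21 − 8.40 = 12.60. The private return per contributed unit (0.4000) is below 1, so free-riding is indeed the best response regardless of what the others do.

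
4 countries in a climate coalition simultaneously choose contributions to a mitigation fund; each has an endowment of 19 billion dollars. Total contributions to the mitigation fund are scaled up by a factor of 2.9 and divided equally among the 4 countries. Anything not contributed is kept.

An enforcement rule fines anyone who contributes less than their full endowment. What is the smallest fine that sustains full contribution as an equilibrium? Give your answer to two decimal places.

5.23 billion dollars

Given the others contribute fully, the best deviation is to contribute 0 (any partial contribution still incurs the fine and gives up units whose private return 0.7250 is below 1).
Deviating from 19 to 0 saves 19 billion dollars but forfeits the deviator's share of the drop in the mitigation fund: 2.9/4 × 19 = 13.77.
So the deviation gain is 19 − 13.77 = 5.23, and the fine must be at least 5.23 billion dollars to wipe it out.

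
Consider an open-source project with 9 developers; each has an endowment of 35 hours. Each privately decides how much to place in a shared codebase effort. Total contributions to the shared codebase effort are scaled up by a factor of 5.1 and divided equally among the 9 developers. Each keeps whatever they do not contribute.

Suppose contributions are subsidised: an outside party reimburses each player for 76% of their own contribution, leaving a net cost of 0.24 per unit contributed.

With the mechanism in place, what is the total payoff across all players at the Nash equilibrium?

The effective private return per unit is now (5.1/9) / 0.24 = 2.3611 > 1, so every player's dominant strategy flips to full contribution.
So the Nash equilibrium is full contribution by all 9; the group earns 9 × (35 × 0.76 + 5.1 × 35) = 1845.90.

1845.90 hours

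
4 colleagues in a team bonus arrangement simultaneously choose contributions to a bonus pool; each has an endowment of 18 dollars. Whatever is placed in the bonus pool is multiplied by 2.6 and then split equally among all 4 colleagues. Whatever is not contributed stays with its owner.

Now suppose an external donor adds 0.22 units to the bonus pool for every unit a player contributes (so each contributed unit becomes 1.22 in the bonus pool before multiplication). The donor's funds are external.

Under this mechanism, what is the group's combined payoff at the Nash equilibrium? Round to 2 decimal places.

72.00 dollars

With the mechanism, a contributed unit returns 2.6 × 1.22 / 4 = 0.7930 per unit of net cost — still below 1 — so contributing 0 remains dominant for every player.
At the Nash equilibrium no one contributes; group total payoff = 4 × 18 = 72.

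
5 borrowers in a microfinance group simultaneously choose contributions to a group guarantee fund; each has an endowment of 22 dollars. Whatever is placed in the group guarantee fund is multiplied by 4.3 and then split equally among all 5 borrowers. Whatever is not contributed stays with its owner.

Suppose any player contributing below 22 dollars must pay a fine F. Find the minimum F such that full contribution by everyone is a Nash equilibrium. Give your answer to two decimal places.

Given the others contribute fully, the best deviation is to contribute 0 (any partial contribution still incurs the fine and gives up units whose private return 0.8600 is below 1).
Deviating from 22 to 0 saves 22 dollars but forfeits the deviator's share of the drop in the group guarantee fund: 4.3/5 × 22 = 18.92.
So the deviation gain is 22 − 18.92 = 3.08, and the fine must be at least 3.08 dollars to wipe it out.

3.08 dollars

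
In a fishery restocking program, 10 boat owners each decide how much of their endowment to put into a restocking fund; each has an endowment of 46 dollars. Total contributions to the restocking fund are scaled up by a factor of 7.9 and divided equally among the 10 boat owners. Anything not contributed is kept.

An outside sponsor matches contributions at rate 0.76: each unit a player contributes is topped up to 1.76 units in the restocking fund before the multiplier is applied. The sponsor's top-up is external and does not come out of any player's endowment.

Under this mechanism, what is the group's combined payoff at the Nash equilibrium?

6395.84 dollars

Under the mechanism each unit contributed yields 7.9 × 1.76 / 10 = 1.3904 back to its contributor per unit of net cost, which exceeds 1, making full contribution the dominant choice for everyone.
At the Nash equilibrium everyone contributes 46. Group total payoff = 7.9 × 1.76 × 460 = 6395.84.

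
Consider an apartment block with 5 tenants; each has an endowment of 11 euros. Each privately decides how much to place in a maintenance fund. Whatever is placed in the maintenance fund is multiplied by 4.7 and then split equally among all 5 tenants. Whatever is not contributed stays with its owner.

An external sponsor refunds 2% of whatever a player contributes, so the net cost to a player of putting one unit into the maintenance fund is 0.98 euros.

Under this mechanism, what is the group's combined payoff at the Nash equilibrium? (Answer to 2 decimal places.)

55.00 euros

The effective private return is (4.7/5) / 0.98 = 0.9592, which is still under 1, so the mechanism doesn't change anyone's dominant strategy: zero contribution.
Everyone keeps their endowment and the group total is 5 × 11 = 55.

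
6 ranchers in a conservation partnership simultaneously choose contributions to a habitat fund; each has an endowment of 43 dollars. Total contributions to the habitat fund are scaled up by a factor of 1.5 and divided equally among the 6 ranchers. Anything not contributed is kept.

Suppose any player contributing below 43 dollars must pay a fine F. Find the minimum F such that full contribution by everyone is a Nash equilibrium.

32.25 dollars

Given the others contribute fully, the best deviation is to contribute 0 (any partial contribution still incurs the fine and gives up units whose private return 0.2500 is below 1).
Deviating from 43 to 0 saves 43 dollars but forfeits the deviator's share of the drop in the habitat fund: 1.5/6 × 43 = 10.75.
So the deviation gain is 43 − 10.75 = 32.25, and the fine must be at least 32.25 dollars to wipe it out.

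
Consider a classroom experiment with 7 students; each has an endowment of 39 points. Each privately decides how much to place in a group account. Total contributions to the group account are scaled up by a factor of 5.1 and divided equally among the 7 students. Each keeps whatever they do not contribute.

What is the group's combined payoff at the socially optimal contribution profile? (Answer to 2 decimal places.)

1392.30 points

Each contributed unit returns 5.100 to the group as a whole (0.7286 to each of 7 players), which exceeds 1, so the social optimum is full contribution: group total = 5.100 × 273 = 1392.30.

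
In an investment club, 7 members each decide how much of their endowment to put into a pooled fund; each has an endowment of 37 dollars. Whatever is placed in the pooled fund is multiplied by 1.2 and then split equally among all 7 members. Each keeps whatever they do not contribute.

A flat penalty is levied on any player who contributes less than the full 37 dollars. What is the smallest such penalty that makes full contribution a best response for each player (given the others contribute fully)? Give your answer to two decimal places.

30.66 dollars

Given the others contribute fully, the best deviation is to contribute 0 (any partial contribution still incurs the fine and gives up units whose private return 0.1714 is below 1).
Deviating from 37 to 0 saves 37 dollars but forfeits the deviator's share of the drop in the pooled fund: 1.2/7 × 37 = 6.34.
So the deviation gain is 37 − 6.34 = 30.66, and the fine must be at least 30.66 dollars to wipe it out.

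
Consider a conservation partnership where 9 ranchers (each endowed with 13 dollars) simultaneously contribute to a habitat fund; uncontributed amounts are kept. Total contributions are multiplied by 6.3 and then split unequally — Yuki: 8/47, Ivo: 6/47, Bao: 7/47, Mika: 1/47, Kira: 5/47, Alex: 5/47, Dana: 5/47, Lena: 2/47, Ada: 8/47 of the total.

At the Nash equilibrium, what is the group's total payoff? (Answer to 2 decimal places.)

For player j, contributing a unit is worthwhile iff 6.3 × (j's share) ≥ 1, i.e. iff j's share is at least 0.1587.
The shares above 0.1587 belong to Yuki and Ada, contributing 13 each; the remaining 7 contribute 0. Total contributed: 26.
The habitat fund pays out 6.3 × 26 = 163.80 in total (split across the unequal shares, but the aggregate is all that matters for the group sum).
The 7 free-riders keep 13 each, adding 91. Group total = 91 + 163.80 = 254.80.

254.80 dollars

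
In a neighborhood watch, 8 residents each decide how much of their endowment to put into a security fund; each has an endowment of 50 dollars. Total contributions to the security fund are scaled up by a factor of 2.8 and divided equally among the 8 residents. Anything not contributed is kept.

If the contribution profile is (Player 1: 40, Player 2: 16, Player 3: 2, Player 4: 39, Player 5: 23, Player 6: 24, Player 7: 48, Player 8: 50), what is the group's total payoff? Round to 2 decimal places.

835.60 dollars

Total contributed: 40 + 16 + 2 + 39 + 23 + 24 + 48 + 50 = 242; total kept: 8 × 50 − 242 = 158.
The security fund pays out 2.8 × 242 = 677.60 in aggregate.
Group total = 158 + 677.60 = 835.60.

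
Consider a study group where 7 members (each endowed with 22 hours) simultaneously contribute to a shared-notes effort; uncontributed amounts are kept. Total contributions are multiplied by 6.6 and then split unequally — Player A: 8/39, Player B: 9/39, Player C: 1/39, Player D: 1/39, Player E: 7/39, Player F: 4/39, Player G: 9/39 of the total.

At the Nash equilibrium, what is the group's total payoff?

646.80 hours

For player j, contributing a unit is worthwhile iff 6.6 × (j's share) ≥ 1, i.e. iff j's share is at least 0.1515.
Player A, Player B, Player E and Player G clear that bar, contributing 22 each; the remaining 3 contribute 0. Total contributed: 88.
The shared-notes effort pays out 6.6 × 88 = 580.80 in total (split across the unequal shares, but the aggregate is all that matters for the group sum).
The 3 free-riders keep 22 each, adding 66. Group total = 66 + 580.80 = 646.80.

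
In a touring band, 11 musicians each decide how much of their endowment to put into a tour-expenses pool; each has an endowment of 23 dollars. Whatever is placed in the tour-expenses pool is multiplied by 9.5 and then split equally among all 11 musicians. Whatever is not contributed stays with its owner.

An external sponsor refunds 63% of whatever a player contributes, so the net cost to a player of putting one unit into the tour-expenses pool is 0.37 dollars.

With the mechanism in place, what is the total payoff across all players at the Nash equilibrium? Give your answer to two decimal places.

2562.89 dollars

With the mechanism, a contributed unit returns (9.5/11) / 0.37 = 2.3342 per unit of net cost to the contributor — now above 1 — so contributing fully is weakly dominant for every player.
At the Nash equilibrium everyone contributes 23. Group total payoff = 11 × (23 × 0.63 + 9.5 × 23) = 2562.89.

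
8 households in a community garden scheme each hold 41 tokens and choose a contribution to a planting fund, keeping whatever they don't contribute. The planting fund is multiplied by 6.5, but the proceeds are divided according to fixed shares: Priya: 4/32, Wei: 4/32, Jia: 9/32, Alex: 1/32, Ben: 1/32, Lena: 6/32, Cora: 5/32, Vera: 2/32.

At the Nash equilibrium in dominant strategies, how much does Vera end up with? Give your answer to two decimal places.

90.97 tokens

For player j, contributing a unit is worthwhile iff 6.5 × (j's share) ≥ 1, i.e. iff j's share is at least 0.1538.
The shares above 0.1538 belong to Jia, Lena and Cora, contributing 41 each; the remaining 5 contribute 0. Total contributed: 123.
Vera keeps 41 and receives 6.5 × 123 × 2/32 = 49.97 from the planting fund, for a payoff of 90.97.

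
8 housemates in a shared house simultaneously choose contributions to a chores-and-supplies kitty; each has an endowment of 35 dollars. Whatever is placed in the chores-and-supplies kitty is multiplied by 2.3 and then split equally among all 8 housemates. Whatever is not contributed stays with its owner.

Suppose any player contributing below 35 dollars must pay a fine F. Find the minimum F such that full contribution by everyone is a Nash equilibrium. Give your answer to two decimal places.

Given the others contribute fully, the best deviation is to contribute 0 (any partial contribution still incurs the fine and gives up units whose private return 0.2875 is below 1).
Deviating from 35 to 0 saves 35 dollars but forfeits the deviator's share of the drop in the chores-and-supplies kitty: 2.3/8 × 35 = 10.06.
So the deviation gain is 35 − 10.06 = 24.94, and the fine must be at least 24.94 dollars to wipe it out.

24.94 dollars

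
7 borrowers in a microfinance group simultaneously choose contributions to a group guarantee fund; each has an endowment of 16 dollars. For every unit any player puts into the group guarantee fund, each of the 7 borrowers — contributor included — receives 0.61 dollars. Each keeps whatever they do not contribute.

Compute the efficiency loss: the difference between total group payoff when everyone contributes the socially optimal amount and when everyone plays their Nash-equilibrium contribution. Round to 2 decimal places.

The private return per contributed unit is 0.61 < 1, so contributing 0 is dominant for every player. At the Nash equilibrium everyone keeps their 16, and the group total is 7 × 16 = 112.
Each contributed unit returns 4.270 to the group as a whole (0.61 to each of 7 players), which exceeds 1, so the social optimum is full contribution: group total = 4.270 × 112 = 478.24.
Efficiency loss = 478.24 − 112 = 366.24.

366.24 dollars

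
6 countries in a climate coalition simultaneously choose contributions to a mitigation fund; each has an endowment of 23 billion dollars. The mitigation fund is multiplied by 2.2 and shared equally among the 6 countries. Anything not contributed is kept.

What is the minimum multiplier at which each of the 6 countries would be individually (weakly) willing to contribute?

A contributed unit returns (multiplier)/6 to its contributor.
This reaches 1 exactly when the multiplier is 6.

6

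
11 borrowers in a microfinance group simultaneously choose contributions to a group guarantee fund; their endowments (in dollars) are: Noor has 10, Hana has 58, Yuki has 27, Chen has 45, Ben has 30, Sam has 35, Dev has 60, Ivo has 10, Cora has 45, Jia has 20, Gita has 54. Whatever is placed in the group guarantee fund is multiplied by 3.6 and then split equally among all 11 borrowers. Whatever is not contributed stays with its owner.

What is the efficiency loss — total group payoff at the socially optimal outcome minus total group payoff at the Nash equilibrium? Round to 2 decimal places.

The private return per contributed unit is 3.6/11 = 0.3273 < 1 for every player regardless of endowment, so the Nash equilibrium is zero contribution and the group total is Σ E_j = 10 + 58 + 27 + 45 + 30 + 35 + 60 + 10 + 45 + 20 + 54 = 394.
Each contributed unit returns 3.600 to the group, so the social optimum is full contribution by everyone: group total = 3.600 × 394 = 1418.40.
Efficiency loss = (3.600 − 1) × 394 = 1024.40.

1024.40 dollars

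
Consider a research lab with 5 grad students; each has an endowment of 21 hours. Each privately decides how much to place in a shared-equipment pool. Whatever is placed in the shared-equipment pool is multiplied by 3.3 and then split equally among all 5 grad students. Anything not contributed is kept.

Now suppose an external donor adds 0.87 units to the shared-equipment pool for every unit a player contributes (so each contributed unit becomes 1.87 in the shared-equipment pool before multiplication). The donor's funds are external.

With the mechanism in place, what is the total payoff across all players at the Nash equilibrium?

647.96 hours

Under the mechanism each unit contributed yields 3.3 × 1.87 / 5 = 1.2342 back to its contributor per unit of net cost, which exceeds 1, making full contribution the dominant choice for everyone.
At the Nash equilibrium everyone contributes 21. Group total payoff = 3.3 × 1.87 × 105 = 647.96.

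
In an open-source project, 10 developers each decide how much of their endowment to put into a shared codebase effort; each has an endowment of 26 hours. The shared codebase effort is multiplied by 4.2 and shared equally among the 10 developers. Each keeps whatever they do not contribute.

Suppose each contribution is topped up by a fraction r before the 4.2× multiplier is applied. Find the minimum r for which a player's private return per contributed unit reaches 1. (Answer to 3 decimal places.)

With matching at rate r, one contributed unit becomes (1 + r) in the shared codebase effort and returns 4.2 × (1 + r) / 10 to the contributor.
Setting this equal to 1: 1 + r = 10/4.2 = 2.3810.
So the minimum matching rate is r = 2.3810 − 1 = 1.381.

1.381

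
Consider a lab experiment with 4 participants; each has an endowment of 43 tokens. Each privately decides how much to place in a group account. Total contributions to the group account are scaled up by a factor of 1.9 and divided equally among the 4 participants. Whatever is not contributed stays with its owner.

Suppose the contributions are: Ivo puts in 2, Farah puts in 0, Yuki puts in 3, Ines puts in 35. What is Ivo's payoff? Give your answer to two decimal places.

Total contributed: 2 + 0 + 3 + 35 = 40.
Each receives 1.9 × 40 / 4 = 19.00 from the group account.
Ivo keeps 43 − 2 = 41, so Ivo's payoff is 41 + 19.00 = 60.00.

60.00 tokens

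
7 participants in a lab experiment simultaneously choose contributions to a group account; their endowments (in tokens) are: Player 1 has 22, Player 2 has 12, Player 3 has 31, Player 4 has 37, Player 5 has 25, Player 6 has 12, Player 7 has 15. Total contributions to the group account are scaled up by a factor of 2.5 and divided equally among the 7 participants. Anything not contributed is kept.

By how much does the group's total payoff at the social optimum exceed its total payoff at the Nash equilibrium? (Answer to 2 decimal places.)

231.00 tokens

The private return per contributed unit is 2.5/7 = 0.3571 < 1 for every player regardless of endowment, so the Nash equilibrium is zero contribution and the group total is Σ E_j = 22 + 12 + 31 + 37 + 25 + 12 + 15 = 154.
Each contributed unit returns 2.500 to the group, so the social optimum is full contribution by everyone: group total = 2.500 × 154 = 385.00.
Efficiency loss = (2.500 − 1) × 154 = 231.00.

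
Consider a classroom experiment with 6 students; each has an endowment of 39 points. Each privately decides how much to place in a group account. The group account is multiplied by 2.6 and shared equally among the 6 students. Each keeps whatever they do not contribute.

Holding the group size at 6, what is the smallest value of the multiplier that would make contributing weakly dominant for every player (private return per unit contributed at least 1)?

6

A contributed unit returns (multiplier)/6 to its contributor.
This reaches 1 exactly when the multiplier is 6.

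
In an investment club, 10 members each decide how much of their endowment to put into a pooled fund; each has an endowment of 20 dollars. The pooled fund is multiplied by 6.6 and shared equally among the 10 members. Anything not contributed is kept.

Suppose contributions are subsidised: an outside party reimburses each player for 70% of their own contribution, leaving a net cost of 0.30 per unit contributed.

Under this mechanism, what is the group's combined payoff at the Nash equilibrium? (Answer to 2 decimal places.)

1460.00 dollars

The effective private return per unit is now (6.6/10) / 0.30 = 2.2000 > 1, so every player's dominant strategy flips to full contribution.
At the Nash equilibrium everyone contributes 20. Group total payoff = 10 × (20 × 0.70 + 6.6 × 20) = 1460.00.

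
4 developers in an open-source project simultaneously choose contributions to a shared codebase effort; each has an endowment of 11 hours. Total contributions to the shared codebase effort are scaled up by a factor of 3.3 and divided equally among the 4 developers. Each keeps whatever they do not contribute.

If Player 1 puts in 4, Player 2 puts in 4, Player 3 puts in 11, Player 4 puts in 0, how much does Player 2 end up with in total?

Total contributed: 4 + 4 + 11 + 0 = 19.
Each receives 3.3 × 19 / 4 = 15.68 from the shared codebase effort.
Player 2 keeps 11 − 4 = 7, so Player 2's payoff is 7 + 15.68 = 22.68.

22.68 hours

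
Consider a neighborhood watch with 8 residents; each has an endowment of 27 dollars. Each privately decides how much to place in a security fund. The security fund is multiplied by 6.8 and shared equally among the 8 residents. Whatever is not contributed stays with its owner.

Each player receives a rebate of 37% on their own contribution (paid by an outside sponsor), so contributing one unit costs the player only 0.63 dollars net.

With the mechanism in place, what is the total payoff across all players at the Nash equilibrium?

The effective private return per unit is now (6.8/8) / 0.63 = 1.3492 > 1, so every player's dominant strategy flips to full contribution.
So the Nash equilibrium is full contribution by all 8; the group earns 8 × (27 × 0.37 + 6.8 × 27) = 1548.72.

1548.72 dollars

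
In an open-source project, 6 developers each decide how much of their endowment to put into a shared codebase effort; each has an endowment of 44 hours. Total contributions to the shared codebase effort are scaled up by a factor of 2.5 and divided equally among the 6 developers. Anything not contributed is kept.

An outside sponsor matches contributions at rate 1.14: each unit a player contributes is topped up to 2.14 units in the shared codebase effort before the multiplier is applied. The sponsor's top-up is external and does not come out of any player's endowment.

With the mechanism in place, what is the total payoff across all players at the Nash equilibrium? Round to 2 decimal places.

The effective private return is 2.5 × 2.14 / 6 = 0.8917, which is still under 1, so the mechanism doesn't change anyone's dominant strategy: zero contribution.
At the Nash equilibrium no one contributes; group total payoff = 6 × 44 = 264.

264.00 hours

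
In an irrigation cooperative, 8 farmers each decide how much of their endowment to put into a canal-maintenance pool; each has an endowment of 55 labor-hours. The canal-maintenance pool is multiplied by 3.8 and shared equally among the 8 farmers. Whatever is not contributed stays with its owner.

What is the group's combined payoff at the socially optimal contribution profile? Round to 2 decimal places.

1672.00 labor-hours

Each contributed unit returns 3.800 to the group as a whole (0.4750 to each of 8 players), which exceeds 1, so the social optimum is full contribution: group total = 3.800 × 440 = 1672.00.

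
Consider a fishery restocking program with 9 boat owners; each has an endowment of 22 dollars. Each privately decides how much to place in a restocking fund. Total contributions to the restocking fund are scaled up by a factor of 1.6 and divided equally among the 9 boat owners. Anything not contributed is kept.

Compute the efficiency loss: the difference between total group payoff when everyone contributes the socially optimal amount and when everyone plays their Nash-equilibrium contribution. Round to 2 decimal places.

118.80 dollars

Each contributed unit returns 1.6/9 = 0.1778 to its contributor — below 1 — so contributing 0 is dominant for every player. At the Nash equilibrium everyone keeps their 22, and the group total is 9 × 22 = 198.
Each contributed unit returns 1.600 to the group as a whole (0.1778 to each of 9 players), which exceeds 1, so the social optimum is full contribution: group total = 1.600 × 198 = 316.80.
Efficiency loss = 316.80 − 198 = 118.80.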